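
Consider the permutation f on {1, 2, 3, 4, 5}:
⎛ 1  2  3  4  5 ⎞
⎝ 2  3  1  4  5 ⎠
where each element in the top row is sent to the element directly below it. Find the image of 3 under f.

1

The entry below 3 in the array is 1, so f(3) = 1.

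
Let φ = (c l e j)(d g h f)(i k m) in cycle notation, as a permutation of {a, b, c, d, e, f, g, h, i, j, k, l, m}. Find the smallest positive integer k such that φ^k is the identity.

12

The cycle type of φ is (4, 4, 3, 1, 1).
Since disjoint cycles commute, ord(φ) = lcm(4, 4, 3) = 12.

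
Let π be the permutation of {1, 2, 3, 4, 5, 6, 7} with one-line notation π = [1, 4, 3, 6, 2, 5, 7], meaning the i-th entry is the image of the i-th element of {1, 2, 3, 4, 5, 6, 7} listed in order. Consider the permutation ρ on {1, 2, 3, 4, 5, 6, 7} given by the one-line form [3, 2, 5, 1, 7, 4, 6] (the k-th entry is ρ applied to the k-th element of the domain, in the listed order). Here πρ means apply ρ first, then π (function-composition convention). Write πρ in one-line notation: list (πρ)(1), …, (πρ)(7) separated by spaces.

3 4 2 1 7 6 5

(πρ)(x) = π(ρ(x)). Computing each image: π(ρ(1)) = π(3) = 3, π(ρ(2)) = π(2) = 4, π(ρ(3)) = π(5) = 2, π(ρ(4)) = π(1) = 1, π(ρ(5)) = π(7) = 7, π(ρ(6)) = π(4) = 6, π(ρ(7)) = π(6) = 5.
Hence πρ = [3 4 2 1 7 6 5].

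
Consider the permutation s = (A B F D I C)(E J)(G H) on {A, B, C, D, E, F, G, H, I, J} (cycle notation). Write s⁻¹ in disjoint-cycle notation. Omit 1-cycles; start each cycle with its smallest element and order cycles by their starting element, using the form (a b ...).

(A C I D F B)(E J)(G H)

If s sends a → b within a cycle, s⁻¹ sends b → a; equivalently, reverse each cycle.
After reversing and putting each cycle's least element first, s⁻¹ = (A C I D F B)(E J)(G H).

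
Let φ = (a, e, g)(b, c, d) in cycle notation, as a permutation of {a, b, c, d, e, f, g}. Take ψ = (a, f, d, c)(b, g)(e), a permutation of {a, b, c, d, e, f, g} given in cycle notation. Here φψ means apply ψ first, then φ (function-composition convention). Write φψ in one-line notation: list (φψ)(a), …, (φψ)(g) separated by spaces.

(φψ)(x) = φ(ψ(x)). Computing each image: φ(ψ(a)) = φ(f) = f, φ(ψ(b)) = φ(g) = a, φ(ψ(c)) = φ(a) = e, φ(ψ(d)) = φ(c) = d, φ(ψ(e)) = φ(e) = g, φ(ψ(f)) = φ(d) = b, φ(ψ(g)) = φ(b) = c.
Hence φψ = [f a e d g b c].

f a e d g b c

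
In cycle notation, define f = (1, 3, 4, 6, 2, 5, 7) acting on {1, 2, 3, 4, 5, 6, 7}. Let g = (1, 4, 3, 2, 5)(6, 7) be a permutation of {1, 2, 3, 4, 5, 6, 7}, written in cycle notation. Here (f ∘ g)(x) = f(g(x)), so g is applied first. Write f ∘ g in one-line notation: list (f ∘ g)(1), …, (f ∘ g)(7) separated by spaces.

6 7 5 4 3 1 2

For each element, apply g then f: 1 → 4 → 6; 2 → 5 → 7; 3 → 2 → 5; 4 → 3 → 4; 5 → 1 → 3; 6 → 7 → 1; 7 → 6 → 2.
So f ∘ g in one-line form is 6 7 5 4 3 1 2.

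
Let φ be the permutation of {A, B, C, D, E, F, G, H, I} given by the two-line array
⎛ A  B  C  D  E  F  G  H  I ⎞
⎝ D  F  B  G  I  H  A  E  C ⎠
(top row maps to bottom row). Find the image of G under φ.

The entry below G in the array is A, so φ(G) = A.

A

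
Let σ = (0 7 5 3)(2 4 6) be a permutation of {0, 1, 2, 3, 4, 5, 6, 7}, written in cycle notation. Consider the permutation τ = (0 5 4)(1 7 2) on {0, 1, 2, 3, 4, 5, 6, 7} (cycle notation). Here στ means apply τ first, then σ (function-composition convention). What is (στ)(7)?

4

(στ)(7) = σ(τ(7)). τ(7) = 2, then σ(2) = 4. So (στ)(7) = 4.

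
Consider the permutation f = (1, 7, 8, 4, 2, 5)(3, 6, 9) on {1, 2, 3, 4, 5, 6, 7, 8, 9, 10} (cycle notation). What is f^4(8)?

8 lies in the 6-cycle (1, 7, 8, 4, 2, 5).
Stepping 4 places around the cycle: 8 → 4 → 2 → 5 → 1.

1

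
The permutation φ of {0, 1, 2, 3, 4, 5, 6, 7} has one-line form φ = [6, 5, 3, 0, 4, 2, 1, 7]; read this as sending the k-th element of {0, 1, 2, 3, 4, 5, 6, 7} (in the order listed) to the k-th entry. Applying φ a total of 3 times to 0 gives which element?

5

Tracing 0 → 6 → … returns to 0 after 6 steps, so 0 lies in a 6-cycle (0, 6, 1, 5, 2, 3).
Stepping 3 places around the cycle: 0 → 6 → 1 → 5.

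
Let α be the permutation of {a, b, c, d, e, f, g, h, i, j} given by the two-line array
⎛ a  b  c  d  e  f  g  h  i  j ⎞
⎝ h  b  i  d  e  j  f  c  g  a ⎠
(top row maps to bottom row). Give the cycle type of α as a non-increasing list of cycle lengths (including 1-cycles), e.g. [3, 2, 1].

The disjoint cycles are (a h c i g f j)(b)(d)(e), with lengths 7, 1, 1, 1 in non-increasing order.

[7, 1, 1, 1]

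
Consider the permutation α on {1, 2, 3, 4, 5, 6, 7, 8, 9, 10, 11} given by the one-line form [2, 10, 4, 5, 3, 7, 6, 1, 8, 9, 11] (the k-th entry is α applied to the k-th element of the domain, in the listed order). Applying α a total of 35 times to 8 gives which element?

Tracing 8 → 1 → … returns to 8 after 5 steps, so 8 lies in a 5-cycle (1 2 10 9 8).
Powers repeat with period 5 on this cycle, and 35 mod 5 = 0, so α^35(8) = α^0(8).
So α^35(8) = 8.

8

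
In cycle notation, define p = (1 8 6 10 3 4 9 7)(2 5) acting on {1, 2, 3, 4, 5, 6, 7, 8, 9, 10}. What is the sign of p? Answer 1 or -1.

1

The cycle lengths are 8, 2.
A cycle of length ℓ contributes ℓ−1 transpositions, so p is a product of 7 + 1 = 8 transpositions — even.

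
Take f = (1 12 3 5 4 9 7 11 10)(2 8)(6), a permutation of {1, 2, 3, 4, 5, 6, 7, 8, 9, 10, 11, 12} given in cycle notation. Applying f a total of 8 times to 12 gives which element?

1

12 lies in the 9-cycle (1 12 3 5 4 9 7 11 10).
Advancing 8 steps from 12: 12 → 3 → 5 → 4 → 9 → 7 → 11 → 10 → 1.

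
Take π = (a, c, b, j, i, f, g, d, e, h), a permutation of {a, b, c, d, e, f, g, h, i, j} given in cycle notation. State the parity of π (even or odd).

The cycle lengths are 10.
A cycle is odd iff its length is even; π has 1 even-length cycle, so sgn(π) = (−1)^1 and π is odd.

odd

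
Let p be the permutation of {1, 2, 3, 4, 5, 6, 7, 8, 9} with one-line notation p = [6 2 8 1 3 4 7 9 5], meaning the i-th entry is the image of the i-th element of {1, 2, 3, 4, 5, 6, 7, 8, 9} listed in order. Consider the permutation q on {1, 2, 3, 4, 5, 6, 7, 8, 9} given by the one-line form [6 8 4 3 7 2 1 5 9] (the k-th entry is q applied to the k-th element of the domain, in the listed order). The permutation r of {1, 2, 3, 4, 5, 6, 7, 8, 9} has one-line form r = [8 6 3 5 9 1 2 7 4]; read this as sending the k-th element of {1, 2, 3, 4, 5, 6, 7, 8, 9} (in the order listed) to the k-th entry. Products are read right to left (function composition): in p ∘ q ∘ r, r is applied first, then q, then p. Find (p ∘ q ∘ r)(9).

8

(p ∘ q ∘ r)(9) = p(q(r(9))). r(9) = 4, then q(4) = 3, then p(3) = 8, so the result is 8.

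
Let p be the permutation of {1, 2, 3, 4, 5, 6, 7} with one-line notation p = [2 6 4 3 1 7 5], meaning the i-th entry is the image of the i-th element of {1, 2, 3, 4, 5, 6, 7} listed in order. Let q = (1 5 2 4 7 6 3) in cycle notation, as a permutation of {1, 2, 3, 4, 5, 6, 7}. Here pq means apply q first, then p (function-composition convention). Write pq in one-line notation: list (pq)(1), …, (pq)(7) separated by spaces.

1 3 2 5 6 4 7

Chase each element through q then p: 1 → 5 → 1; 2 → 4 → 3; 3 → 1 → 2; 4 → 7 → 5; 5 → 2 → 6; 6 → 3 → 4; 7 → 6 → 7.
So pq in one-line form is 1 3 2 5 6 4 7.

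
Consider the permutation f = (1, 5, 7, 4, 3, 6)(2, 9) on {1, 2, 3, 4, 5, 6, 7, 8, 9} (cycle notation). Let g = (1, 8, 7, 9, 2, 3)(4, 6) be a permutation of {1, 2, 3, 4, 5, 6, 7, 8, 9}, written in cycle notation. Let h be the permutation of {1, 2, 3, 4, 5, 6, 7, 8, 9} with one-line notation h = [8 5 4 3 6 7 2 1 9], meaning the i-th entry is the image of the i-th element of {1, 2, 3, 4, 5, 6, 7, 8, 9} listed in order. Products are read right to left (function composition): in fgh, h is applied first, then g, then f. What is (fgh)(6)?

Chase 6: h(6) = 7; g(7) = 9; f(9) = 2. Hence (fgh)(6) = 2.

2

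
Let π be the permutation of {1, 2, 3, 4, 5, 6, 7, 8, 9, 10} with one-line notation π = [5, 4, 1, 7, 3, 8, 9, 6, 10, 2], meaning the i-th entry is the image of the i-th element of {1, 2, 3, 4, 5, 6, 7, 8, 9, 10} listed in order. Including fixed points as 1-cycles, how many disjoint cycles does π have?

3

The cycle decomposition is (1 5 3)(2 4 7 9 10)(6 8), which has 3 cycles (counting 1-cycles).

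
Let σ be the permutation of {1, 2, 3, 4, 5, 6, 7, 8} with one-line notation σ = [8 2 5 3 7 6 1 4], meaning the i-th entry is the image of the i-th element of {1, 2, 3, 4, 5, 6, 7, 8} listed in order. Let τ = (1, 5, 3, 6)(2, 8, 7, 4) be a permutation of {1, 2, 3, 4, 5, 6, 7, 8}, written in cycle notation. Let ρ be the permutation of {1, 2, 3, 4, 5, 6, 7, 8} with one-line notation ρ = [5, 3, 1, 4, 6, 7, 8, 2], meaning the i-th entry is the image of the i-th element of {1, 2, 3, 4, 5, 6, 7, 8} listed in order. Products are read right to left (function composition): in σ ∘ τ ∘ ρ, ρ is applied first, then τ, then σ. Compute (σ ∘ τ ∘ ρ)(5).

Apply the permutations in order: ρ(5) = 6, then τ(6) = 1, then σ(1) = 8. So (σ ∘ τ ∘ ρ)(5) = 8.

8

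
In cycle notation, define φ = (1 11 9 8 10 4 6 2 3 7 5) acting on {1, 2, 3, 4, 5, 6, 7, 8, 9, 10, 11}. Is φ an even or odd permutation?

The cycle lengths are 11.
A cycle is odd iff its length is even; φ has 0 even-length cycles, so sgn(φ) = (−1)^0 and φ is even.

even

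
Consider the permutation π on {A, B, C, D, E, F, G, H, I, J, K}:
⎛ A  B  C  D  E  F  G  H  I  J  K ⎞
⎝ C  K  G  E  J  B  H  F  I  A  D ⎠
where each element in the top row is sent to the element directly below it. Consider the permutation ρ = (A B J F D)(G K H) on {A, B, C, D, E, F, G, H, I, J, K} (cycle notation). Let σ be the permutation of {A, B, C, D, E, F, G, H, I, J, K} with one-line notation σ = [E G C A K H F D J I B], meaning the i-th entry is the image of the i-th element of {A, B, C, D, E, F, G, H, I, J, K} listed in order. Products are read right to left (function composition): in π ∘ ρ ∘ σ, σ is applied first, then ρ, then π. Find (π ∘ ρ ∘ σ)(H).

C

(π ∘ ρ ∘ σ)(H) = π(ρ(σ(H))). σ(H) = D, then ρ(D) = A, then π(A) = C, so the result is C.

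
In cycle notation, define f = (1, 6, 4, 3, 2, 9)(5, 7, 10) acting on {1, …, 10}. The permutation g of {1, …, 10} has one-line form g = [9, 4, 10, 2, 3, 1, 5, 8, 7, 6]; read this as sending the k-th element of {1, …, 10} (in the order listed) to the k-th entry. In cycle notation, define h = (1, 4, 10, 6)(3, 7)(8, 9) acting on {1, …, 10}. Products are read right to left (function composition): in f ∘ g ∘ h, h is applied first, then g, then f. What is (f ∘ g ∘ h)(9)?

Apply the permutations in order: h(9) = 8, then g(8) = 8, then f(8) = 8. So (f ∘ g ∘ h)(9) = 8.

8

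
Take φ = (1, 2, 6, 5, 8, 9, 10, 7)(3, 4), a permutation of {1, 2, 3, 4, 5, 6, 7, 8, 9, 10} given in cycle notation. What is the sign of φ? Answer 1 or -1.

The cycle lengths are 8, 2.
A cycle of length ℓ contributes ℓ−1 transpositions, so φ is a product of 7 + 1 = 8 transpositions — even.

1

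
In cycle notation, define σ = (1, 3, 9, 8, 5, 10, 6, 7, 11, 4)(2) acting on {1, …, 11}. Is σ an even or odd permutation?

The cycle lengths are 10, 1.
A cycle is odd iff its length is even; σ has 1 even-length cycle, so sgn(σ) = (−1)^1 and σ is odd.

odd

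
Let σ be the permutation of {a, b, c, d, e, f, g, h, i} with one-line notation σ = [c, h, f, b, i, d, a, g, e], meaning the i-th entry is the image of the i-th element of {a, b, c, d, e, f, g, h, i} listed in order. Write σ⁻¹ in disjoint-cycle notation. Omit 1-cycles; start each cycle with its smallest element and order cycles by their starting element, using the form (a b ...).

The cycle decomposition of σ is (a c f d b h g)(e i).
The inverse reverses every cycle; in canonical form, σ⁻¹ = (a g h b d f c)(e i).

(a g h b d f c)(e i)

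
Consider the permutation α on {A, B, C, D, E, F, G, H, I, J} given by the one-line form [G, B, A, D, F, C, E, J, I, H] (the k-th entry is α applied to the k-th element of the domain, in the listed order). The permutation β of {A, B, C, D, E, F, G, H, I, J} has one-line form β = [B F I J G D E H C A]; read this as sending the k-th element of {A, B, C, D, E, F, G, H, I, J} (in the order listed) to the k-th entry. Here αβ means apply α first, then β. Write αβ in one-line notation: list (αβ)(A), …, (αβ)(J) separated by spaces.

E F B J D I G A C H

(αβ)(x) = β(α(x)). Computing each image: β(α(A)) = β(G) = E, β(α(B)) = β(B) = F, β(α(C)) = β(A) = B, β(α(D)) = β(D) = J, β(α(E)) = β(F) = D, β(α(F)) = β(C) = I, β(α(G)) = β(E) = G, β(α(H)) = β(J) = A, β(α(I)) = β(I) = C, β(α(J)) = β(H) = H.
Hence αβ = [E F B J D I G A C H].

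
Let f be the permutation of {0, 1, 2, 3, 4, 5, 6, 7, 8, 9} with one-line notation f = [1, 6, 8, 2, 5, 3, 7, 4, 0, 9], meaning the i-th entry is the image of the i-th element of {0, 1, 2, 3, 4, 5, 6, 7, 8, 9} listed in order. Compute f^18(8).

8

Tracing 8 → 0 → … returns to 8 after 9 steps, so 8 lies in a 9-cycle (0, 1, 6, 7, 4, 5, 3, 2, 8).
Since the cycle has length 9, f^18 acts on it the same as f^0 (18 mod 9 = 0).
So f^18(8) = 8.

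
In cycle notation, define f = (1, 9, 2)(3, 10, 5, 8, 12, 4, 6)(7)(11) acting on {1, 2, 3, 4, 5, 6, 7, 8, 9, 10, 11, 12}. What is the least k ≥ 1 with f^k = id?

21

The cycle type of f is (7, 3, 1, 1).
The order of f is the least common multiple of its cycle lengths: lcm(7, 3) = 21.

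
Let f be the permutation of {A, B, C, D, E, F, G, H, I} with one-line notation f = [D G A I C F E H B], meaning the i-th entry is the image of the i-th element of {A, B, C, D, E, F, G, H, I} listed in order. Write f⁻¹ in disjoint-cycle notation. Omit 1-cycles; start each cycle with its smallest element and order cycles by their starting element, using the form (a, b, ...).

First write f in disjoint cycles: (A, D, I, B, G, E, C).
Reversing each cycle (and rotating so the smallest element leads) gives f⁻¹ = (A, C, E, G, B, I, D).

(A, C, E, G, B, I, D)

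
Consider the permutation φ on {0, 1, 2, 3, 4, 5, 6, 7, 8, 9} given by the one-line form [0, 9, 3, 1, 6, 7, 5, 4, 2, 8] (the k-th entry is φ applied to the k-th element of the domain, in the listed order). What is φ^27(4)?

Tracing 4 → 6 → … returns to 4 after 4 steps, so 4 lies in a 4-cycle (4 6 5 7).
Since the cycle has length 4, φ^27 acts on it the same as φ^3 (27 mod 4 = 3).
Advancing 3 steps from 4: 4 → 6 → 5 → 7.

7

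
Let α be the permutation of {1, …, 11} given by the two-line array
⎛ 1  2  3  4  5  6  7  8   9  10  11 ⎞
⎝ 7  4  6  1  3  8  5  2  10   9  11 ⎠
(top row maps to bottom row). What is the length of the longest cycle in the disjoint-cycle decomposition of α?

Decomposing into disjoint cycles gives (1 7 5 3 6 8 2 4)(9 10); the longest has length 8.

8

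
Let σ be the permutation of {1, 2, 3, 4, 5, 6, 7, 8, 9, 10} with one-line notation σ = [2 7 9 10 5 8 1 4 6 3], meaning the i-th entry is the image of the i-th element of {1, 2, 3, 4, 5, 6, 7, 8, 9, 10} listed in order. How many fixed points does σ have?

1

The fixed points (elements with σ(x) = x) are {5}, so there is 1.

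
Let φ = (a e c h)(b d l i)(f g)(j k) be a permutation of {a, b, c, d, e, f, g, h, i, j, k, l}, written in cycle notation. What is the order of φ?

The cycle type of φ is (4, 4, 2, 2).
The order of φ is the least common multiple of its cycle lengths: lcm(4, 4, 2, 2) = 4.

4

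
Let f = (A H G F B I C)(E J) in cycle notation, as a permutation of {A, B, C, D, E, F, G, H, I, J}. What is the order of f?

The cycle type of f is (7, 2, 1).
The order of f is the least common multiple of its cycle lengths: lcm(7, 2) = 14.

14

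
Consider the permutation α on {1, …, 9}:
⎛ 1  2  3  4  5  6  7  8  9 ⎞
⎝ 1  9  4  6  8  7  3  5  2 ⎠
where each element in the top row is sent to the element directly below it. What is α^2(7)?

4

Tracing 7 → 3 → … returns to 7 after 4 steps, so 7 lies in a 4-cycle (3, 4, 6, 7).
Advancing 2 steps from 7: 7 → 3 → 4.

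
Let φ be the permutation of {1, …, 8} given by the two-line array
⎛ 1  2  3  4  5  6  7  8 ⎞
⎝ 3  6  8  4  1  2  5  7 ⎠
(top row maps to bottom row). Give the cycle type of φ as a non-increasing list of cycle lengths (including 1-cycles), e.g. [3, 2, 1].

The disjoint cycles are (1, 3, 8, 7, 5)(2, 6)(4), with lengths 5, 2, 1 in non-increasing order.

[5, 2, 1]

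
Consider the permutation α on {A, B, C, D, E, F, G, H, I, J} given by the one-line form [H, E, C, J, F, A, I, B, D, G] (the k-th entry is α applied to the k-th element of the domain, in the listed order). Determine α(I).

I is element number 9 of the domain, and entry number 9 of the one-line form is D, so α(I) = D.

D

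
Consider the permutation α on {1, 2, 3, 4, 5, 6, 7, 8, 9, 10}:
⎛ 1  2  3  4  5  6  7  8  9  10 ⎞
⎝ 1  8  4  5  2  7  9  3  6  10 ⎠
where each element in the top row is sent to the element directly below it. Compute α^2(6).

9

Tracing 6 → 7 → … returns to 6 after 3 steps, so 6 lies in a 3-cycle (6, 7, 9).
Stepping 2 places around the cycle: 6 → 7 → 9.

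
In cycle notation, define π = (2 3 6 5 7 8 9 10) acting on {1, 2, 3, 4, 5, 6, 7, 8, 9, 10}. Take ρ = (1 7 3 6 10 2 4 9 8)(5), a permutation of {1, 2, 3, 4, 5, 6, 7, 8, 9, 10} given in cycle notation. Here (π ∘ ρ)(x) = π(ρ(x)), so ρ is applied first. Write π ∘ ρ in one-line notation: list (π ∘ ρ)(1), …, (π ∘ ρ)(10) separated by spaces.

(π ∘ ρ)(x) = π(ρ(x)). Computing each image: π(ρ(1)) = π(7) = 8, π(ρ(2)) = π(4) = 4, π(ρ(3)) = π(6) = 5, π(ρ(4)) = π(9) = 10, π(ρ(5)) = π(5) = 7, π(ρ(6)) = π(10) = 2, π(ρ(7)) = π(3) = 6, π(ρ(8)) = π(1) = 1, π(ρ(9)) = π(8) = 9, π(ρ(10)) = π(2) = 3.
Hence π ∘ ρ = [8 4 5 10 7 2 6 1 9 3].

8 4 5 10 7 2 6 1 9 3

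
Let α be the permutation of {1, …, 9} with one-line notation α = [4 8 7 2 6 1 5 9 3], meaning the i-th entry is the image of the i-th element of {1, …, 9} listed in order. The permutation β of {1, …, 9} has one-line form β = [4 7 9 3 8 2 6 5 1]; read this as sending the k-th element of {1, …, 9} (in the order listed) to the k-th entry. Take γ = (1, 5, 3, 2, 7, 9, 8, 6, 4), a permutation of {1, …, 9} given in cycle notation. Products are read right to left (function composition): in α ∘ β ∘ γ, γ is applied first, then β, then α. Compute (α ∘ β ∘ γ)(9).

Chase 9: γ(9) = 8; β(8) = 5; α(5) = 6. Hence (α ∘ β ∘ γ)(9) = 6.

6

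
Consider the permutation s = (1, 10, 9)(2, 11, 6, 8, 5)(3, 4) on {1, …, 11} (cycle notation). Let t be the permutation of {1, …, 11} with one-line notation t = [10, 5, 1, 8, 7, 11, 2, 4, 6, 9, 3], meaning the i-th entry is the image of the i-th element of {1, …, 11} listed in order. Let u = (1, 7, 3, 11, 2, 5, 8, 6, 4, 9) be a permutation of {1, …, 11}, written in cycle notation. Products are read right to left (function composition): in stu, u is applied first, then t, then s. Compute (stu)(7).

(stu)(7) = s(t(u(7))). u(7) = 3, then t(3) = 1, then s(1) = 10, so the result is 10.

10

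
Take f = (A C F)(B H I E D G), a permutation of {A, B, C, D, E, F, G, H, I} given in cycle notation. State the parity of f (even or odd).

odd

The cycle lengths are 6, 3.
A cycle of length ℓ contributes ℓ−1 transpositions, so f is a product of 5 + 2 = 7 transpositions — odd.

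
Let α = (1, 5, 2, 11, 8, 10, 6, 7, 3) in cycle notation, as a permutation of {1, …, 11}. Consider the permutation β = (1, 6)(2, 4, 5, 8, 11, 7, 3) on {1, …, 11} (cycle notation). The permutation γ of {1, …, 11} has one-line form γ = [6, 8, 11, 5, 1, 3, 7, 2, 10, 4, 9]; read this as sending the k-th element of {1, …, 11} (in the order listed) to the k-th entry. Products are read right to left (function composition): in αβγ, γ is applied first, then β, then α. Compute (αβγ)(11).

(αβγ)(11) = α(β(γ(11))). γ(11) = 9, then β(9) = 9, then α(9) = 9, so the result is 9.

9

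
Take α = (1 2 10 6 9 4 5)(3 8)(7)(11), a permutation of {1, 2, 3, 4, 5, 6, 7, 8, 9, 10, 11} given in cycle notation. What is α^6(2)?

1

2 lies in the 7-cycle (1 2 10 6 9 4 5).
Advancing 6 steps from 2: 2 → 10 → 6 → 9 → 4 → 5 → 1.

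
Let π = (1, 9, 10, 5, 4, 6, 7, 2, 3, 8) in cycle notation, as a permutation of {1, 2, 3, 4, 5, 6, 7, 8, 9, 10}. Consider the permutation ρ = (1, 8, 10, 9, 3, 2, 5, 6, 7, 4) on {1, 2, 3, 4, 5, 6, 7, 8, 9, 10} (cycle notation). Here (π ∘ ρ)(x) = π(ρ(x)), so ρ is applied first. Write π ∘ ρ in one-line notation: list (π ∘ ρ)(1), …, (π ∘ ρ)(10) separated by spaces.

1 4 3 9 7 2 6 5 8 10

(π ∘ ρ)(x) = π(ρ(x)). Computing each image: π(ρ(1)) = π(8) = 1, π(ρ(2)) = π(5) = 4, π(ρ(3)) = π(2) = 3, π(ρ(4)) = π(1) = 9, π(ρ(5)) = π(6) = 7, π(ρ(6)) = π(7) = 2, π(ρ(7)) = π(4) = 6, π(ρ(8)) = π(10) = 5, π(ρ(9)) = π(3) = 8, π(ρ(10)) = π(9) = 10.
Hence π ∘ ρ = [1 4 3 9 7 2 6 5 8 10].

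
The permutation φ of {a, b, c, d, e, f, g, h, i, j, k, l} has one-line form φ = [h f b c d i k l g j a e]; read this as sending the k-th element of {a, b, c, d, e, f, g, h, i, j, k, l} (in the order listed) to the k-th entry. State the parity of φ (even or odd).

even

In disjoint-cycle form the cycle lengths are 11, 1.
A cycle is odd iff its length is even; φ has 0 even-length cycles, so sgn(φ) = (−1)^0 and φ is even.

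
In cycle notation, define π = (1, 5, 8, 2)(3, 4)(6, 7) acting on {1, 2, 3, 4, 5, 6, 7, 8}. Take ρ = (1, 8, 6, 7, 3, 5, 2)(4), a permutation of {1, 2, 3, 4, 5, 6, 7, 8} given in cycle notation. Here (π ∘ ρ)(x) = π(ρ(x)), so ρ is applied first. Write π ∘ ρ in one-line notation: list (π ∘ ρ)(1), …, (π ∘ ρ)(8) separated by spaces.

2 5 8 3 1 6 4 7

For each element, apply ρ then π: 1 → 8 → 2; 2 → 1 → 5; 3 → 5 → 8; 4 → 4 → 3; 5 → 2 → 1; 6 → 7 → 6; 7 → 3 → 4; 8 → 6 → 7.
Collecting the images, π ∘ ρ = [2 5 8 3 1 6 4 7].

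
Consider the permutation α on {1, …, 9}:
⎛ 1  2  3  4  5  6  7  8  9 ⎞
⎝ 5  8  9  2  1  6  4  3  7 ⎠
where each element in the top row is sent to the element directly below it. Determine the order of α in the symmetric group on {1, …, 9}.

6

The disjoint-cycle form of α has cycle lengths 6, 2, 1.
The order is lcm(6, 2) = 6.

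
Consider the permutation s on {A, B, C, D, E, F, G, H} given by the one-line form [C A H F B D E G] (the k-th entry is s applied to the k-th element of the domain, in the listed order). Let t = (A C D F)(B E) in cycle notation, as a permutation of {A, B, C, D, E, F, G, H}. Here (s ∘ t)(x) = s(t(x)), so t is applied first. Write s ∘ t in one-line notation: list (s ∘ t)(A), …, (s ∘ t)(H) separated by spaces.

H B F D A C E G

For each element, apply t then s: A → C → H; B → E → B; C → D → F; D → F → D; E → B → A; F → A → C; G → G → E; H → H → G.
Collecting the images, s ∘ t = [H B F D A C E G].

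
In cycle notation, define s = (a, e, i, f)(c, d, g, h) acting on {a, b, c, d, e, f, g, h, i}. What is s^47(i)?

i lies in the 4-cycle (a, e, i, f).
Powers repeat with period 4 on this cycle, and 47 mod 4 = 3, so s^47(i) = s^3(i).
Stepping 3 places around the cycle: i → f → a → e.

e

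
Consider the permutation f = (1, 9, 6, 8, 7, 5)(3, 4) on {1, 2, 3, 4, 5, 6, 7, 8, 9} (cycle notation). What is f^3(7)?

7 lies in the 6-cycle (1, 9, 6, 8, 7, 5).
Advancing 3 steps from 7: 7 → 5 → 1 → 9.

9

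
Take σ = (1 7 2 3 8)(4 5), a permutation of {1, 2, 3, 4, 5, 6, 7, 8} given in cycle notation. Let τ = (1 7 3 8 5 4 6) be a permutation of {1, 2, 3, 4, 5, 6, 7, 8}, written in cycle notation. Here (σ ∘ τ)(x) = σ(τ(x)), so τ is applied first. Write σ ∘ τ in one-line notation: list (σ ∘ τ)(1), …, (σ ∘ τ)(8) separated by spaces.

2 3 1 6 5 7 8 4

For each element, apply τ then σ: 1 → 7 → 2; 2 → 2 → 3; 3 → 8 → 1; 4 → 6 → 6; 5 → 4 → 5; 6 → 1 → 7; 7 → 3 → 8; 8 → 5 → 4.
So σ ∘ τ in one-line form is 2 3 1 6 5 7 8 4.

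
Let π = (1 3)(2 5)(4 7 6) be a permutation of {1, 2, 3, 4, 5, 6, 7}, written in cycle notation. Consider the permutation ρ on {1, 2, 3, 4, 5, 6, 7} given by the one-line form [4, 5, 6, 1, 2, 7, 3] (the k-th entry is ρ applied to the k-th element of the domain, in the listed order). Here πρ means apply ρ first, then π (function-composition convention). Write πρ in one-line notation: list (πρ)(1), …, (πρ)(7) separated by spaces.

For each element, apply ρ then π: 1 → 4 → 7; 2 → 5 → 2; 3 → 6 → 4; 4 → 1 → 3; 5 → 2 → 5; 6 → 7 → 6; 7 → 3 → 1.
Collecting the images, πρ = [7 2 4 3 5 6 1].

7 2 4 3 5 6 1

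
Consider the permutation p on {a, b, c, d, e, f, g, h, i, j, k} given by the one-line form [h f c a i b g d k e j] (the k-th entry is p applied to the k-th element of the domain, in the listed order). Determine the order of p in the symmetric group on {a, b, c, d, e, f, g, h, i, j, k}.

The disjoint-cycle form of p has cycle lengths 4, 3, 2, 1, 1.
Since disjoint cycles commute, ord(p) = lcm(4, 3, 2) = 12.

12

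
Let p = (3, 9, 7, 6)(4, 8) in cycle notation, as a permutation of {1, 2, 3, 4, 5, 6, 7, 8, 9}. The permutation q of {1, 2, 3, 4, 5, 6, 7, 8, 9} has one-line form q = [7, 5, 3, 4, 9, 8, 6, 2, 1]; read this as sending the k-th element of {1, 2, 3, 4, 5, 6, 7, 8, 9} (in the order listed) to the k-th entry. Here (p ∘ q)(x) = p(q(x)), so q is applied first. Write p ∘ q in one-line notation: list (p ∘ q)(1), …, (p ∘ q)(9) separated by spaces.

6 5 9 8 7 4 3 2 1

For each element, apply q then p: 1 → 7 → 6; 2 → 5 → 5; 3 → 3 → 9; 4 → 4 → 8; 5 → 9 → 7; 6 → 8 → 4; 7 → 6 → 3; 8 → 2 → 2; 9 → 1 → 1.
So p ∘ q in one-line form is 6 5 9 8 7 4 3 2 1.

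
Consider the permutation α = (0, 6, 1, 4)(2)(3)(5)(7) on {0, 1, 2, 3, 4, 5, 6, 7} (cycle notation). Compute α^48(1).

1

1 lies in the 4-cycle (0, 6, 1, 4).
On a 4-cycle, α^4 is the identity, so α^48 = α^0 there (48 ≡ 0 mod 4).
So α^48(1) = 1.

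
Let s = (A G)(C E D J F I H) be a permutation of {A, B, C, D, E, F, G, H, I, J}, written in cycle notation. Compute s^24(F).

F lies in the 7-cycle (C E D J F I H).
On a 7-cycle, s^7 is the identity, so s^24 = s^3 there (24 ≡ 3 mod 7).
Stepping 3 places around the cycle: F → I → H → C.

C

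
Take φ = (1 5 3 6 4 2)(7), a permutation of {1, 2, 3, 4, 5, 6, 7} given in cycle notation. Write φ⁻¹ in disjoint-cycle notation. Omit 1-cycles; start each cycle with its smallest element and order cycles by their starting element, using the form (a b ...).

(1 2 4 6 3 5)

Inverting a permutation written in cycle notation just reverses the order within every cycle.
After reversing and putting each cycle's least element first, φ⁻¹ = (1 2 4 6 3 5).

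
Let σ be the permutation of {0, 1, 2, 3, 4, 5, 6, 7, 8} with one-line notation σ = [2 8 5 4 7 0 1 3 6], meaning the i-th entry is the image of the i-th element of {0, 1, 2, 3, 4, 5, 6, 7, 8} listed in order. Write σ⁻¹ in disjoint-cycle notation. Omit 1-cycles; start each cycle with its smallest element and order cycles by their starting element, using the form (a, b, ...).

First write σ in disjoint cycles: (0, 2, 5)(1, 8, 6)(3, 4, 7).
The inverse reverses every cycle; in canonical form, σ⁻¹ = (0, 5, 2)(1, 6, 8)(3, 7, 4).

(0, 5, 2)(1, 6, 8)(3, 7, 4)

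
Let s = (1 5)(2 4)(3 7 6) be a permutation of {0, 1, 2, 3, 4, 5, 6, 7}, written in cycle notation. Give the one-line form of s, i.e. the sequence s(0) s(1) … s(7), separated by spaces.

0 5 4 7 2 1 3 6

Reading each image from the cycles: 0↦0, 1↦5, 2↦4, 3↦7, 4↦2, 5↦1, 6↦3, 7↦6.
So the one-line form is 0 5 4 7 2 1 3 6.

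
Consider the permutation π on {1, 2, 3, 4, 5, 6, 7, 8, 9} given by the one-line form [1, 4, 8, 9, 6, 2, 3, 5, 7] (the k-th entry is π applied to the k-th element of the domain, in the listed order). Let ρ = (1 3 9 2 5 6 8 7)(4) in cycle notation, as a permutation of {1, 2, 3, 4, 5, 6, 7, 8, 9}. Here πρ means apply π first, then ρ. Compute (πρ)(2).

(πρ)(2) = ρ(π(2)). π(2) = 4, then ρ(4) = 4. So (πρ)(2) = 4.

4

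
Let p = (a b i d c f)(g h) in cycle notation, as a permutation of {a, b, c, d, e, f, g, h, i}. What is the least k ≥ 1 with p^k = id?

The disjoint cycles have lengths 6, 2, 1.
Since disjoint cycles commute, ord(p) = lcm(6, 2) = 6.

6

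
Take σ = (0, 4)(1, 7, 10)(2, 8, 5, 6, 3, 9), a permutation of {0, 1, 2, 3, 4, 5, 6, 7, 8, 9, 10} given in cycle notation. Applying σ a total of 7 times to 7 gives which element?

7 lies in the 3-cycle (1, 7, 10).
Since the cycle has length 3, σ^7 acts on it the same as σ^1 (7 mod 3 = 1).
Stepping 1 place around the cycle: 7 → 10.

10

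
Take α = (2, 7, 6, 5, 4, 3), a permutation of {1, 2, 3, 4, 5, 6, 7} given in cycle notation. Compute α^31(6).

6 lies in the 6-cycle (2, 7, 6, 5, 4, 3).
Since the cycle has length 6, α^31 acts on it the same as α^1 (31 mod 6 = 1).
Advancing 1 step from 6: 6 → 5.

5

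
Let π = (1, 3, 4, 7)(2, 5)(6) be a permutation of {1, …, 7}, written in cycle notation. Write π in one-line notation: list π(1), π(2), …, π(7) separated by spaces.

Each element maps to the next entry in its cycle (wrapping to the front): 1→3, 2→5, 3→4, 4→7, 5→2, 6→6, 7→1.
Listing these in domain order gives 3 5 4 7 2 6 1.

3 5 4 7 2 6 1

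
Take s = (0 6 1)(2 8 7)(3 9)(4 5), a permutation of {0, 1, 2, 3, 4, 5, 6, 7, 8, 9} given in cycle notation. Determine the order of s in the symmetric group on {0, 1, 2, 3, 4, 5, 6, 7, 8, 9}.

6

The cycle type of s is (3, 3, 2, 2).
Since disjoint cycles commute, ord(s) = lcm(3, 3, 2, 2) = 6.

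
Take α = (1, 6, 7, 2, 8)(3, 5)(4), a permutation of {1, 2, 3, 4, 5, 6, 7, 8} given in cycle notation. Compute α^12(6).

6 lies in the 5-cycle (1, 6, 7, 2, 8).
Since the cycle has length 5, α^12 acts on it the same as α^2 (12 mod 5 = 2).
Advancing 2 steps from 6: 6 → 7 → 2.

2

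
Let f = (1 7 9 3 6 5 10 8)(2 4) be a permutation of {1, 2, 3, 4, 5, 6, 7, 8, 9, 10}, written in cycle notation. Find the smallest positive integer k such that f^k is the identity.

8

The cycle type of f is (8, 2).
Since disjoint cycles commute, ord(f) = lcm(8, 2) = 8.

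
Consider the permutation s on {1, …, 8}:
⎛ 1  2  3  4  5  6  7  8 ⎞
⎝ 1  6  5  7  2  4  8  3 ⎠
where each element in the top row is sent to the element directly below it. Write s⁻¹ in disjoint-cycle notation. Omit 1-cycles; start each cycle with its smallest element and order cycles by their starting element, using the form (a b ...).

(2 5 3 8 7 4 6)

The cycle decomposition of s is (2 6 4 7 8 3 5).
The inverse reverses every cycle; in canonical form, s⁻¹ = (2 5 3 8 7 4 6).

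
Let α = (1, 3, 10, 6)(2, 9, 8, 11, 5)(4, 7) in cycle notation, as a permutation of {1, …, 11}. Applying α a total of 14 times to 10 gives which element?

1

10 lies in the 4-cycle (1, 3, 10, 6).
Powers repeat with period 4 on this cycle, and 14 mod 4 = 2, so α^14(10) = α^2(10).
Stepping 2 places around the cycle: 10 → 6 → 1.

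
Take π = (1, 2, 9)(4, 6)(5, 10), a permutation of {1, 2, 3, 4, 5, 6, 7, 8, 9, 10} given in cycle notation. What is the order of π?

The disjoint cycles have lengths 3, 2, 2, 1, 1, 1.
Since disjoint cycles commute, ord(π) = lcm(3, 2, 2) = 6.

6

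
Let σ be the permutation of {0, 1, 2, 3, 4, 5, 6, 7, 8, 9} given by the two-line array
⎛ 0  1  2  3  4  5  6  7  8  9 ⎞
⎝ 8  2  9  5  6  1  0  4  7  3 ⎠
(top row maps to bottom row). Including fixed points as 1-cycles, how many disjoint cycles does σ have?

2

The cycle decomposition is (0, 8, 7, 4, 6)(1, 2, 9, 3, 5), which has 2 cycles (counting 1-cycles).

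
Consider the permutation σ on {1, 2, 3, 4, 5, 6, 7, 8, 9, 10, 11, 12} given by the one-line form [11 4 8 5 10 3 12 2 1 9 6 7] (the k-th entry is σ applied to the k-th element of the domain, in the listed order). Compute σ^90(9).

Tracing 9 → 1 → … returns to 9 after 10 steps, so 9 lies in a 10-cycle (1 11 6 3 8 2 4 5 10 9).
Powers repeat with period 10 on this cycle, and 90 mod 10 = 0, so σ^90(9) = σ^0(9).
So σ^90(9) = 9.

9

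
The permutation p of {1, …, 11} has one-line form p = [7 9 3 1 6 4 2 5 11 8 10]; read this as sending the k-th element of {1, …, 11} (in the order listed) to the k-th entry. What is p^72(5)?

Tracing 5 → 6 → … returns to 5 after 10 steps, so 5 lies in a 10-cycle (1 7 2 9 11 10 8 5 6 4).
Powers repeat with period 10 on this cycle, and 72 mod 10 = 2, so p^72(5) = p^2(5).
Advancing 2 steps from 5: 5 → 6 → 4.

4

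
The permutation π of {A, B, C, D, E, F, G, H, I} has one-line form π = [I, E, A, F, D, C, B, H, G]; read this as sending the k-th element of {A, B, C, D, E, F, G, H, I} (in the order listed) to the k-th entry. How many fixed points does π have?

1

The fixed points (elements with π(x) = x) are {H}, so there is 1.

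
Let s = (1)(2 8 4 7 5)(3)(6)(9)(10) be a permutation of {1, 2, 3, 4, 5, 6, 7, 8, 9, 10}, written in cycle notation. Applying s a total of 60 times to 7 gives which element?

7 lies in the 5-cycle (2 8 4 7 5).
Powers repeat with period 5 on this cycle, and 60 mod 5 = 0, so s^60(7) = s^0(7).
So s^60(7) = 7.

7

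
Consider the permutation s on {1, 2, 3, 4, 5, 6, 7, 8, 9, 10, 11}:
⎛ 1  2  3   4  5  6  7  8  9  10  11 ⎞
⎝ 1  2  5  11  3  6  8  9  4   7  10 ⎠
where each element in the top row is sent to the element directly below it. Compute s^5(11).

4

Tracing 11 → 10 → … returns to 11 after 6 steps, so 11 lies in a 6-cycle (4 11 10 7 8 9).
Advancing 5 steps from 11: 11 → 10 → 7 → 8 → 9 → 4.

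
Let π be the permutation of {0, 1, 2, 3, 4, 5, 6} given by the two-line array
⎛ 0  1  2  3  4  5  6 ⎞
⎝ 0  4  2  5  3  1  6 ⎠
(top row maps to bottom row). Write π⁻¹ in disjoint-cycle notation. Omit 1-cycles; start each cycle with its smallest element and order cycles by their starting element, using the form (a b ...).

First write π in disjoint cycles: (1 4 3 5).
The inverse reverses every cycle; in canonical form, π⁻¹ = (1 5 3 4).

(1 5 3 4)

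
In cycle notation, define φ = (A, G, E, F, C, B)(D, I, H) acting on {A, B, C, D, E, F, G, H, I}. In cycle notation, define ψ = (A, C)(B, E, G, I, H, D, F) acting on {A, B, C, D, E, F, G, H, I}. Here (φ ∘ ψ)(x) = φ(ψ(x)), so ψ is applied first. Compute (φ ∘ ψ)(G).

(φ ∘ ψ)(G) = φ(ψ(G)). ψ(G) = I, then φ(I) = H. So (φ ∘ ψ)(G) = H.

H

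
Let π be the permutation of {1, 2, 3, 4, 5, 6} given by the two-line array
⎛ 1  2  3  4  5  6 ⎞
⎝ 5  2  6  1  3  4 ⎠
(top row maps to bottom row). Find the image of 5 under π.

3

The entry below 5 in the array is 3, so π(5) = 3.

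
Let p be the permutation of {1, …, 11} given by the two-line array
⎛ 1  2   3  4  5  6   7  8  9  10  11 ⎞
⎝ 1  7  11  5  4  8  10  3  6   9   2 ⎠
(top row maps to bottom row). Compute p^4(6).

Tracing 6 → 8 → … returns to 6 after 8 steps, so 6 lies in an 8-cycle (2, 7, 10, 9, 6, 8, 3, 11).
Advancing 4 steps from 6: 6 → 8 → 3 → 11 → 2.

2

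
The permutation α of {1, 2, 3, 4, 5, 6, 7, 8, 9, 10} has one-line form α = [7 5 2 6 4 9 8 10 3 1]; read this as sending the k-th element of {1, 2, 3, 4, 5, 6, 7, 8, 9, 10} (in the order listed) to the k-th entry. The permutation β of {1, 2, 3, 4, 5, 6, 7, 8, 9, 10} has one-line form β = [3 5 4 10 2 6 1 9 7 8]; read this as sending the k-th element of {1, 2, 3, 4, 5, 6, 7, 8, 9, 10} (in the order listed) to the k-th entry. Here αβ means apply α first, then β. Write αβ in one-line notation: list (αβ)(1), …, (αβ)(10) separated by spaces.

1 2 5 6 10 7 9 8 4 3

Chase each element through α then β: 1 → 7 → 1; 2 → 5 → 2; 3 → 2 → 5; 4 → 6 → 6; 5 → 4 → 10; 6 → 9 → 7; 7 → 8 → 9; 8 → 10 → 8; 9 → 3 → 4; 10 → 1 → 3.
So αβ in one-line form is 1 2 5 6 10 7 9 8 4 3.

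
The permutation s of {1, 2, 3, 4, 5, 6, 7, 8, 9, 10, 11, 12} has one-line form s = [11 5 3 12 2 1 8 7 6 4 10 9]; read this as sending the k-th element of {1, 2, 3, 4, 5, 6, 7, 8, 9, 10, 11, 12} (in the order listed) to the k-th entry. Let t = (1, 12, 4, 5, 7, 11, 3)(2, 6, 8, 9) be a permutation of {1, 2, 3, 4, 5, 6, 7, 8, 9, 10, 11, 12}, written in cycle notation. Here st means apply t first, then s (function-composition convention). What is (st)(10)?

4

(st)(10) = s(t(10)). t(10) = 10, then s(10) = 4. So (st)(10) = 4.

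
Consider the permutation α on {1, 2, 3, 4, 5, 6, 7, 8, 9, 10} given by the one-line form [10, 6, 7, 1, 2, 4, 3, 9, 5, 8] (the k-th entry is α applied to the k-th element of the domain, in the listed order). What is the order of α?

8

The disjoint-cycle form of α has cycle lengths 8, 2.
Since disjoint cycles commute, ord(α) = lcm(8, 2) = 8.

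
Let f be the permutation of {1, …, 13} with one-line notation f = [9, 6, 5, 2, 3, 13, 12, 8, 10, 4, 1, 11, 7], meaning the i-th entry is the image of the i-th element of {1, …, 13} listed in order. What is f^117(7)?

2

Tracing 7 → 12 → … returns to 7 after 10 steps, so 7 lies in a 10-cycle (1, 9, 10, 4, 2, 6, 13, 7, 12, 11).
On a 10-cycle, f^10 is the identity, so f^117 = f^7 there (117 ≡ 7 mod 10).
Stepping 7 places around the cycle: 7 → 12 → 11 → 1 → 9 → 10 → 4 → 2.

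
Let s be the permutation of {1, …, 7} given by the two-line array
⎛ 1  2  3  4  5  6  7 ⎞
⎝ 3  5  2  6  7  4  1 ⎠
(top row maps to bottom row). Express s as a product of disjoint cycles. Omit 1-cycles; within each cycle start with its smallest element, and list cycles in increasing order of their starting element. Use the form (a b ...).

From 1: 1 → 3 → 2 → 5 → 7 → 1, closing the cycle (1 3 2 5 7).
Continuing from each remaining unvisited element yields (1 3 2 5 7)(4 6).

(1 3 2 5 7)(4 6)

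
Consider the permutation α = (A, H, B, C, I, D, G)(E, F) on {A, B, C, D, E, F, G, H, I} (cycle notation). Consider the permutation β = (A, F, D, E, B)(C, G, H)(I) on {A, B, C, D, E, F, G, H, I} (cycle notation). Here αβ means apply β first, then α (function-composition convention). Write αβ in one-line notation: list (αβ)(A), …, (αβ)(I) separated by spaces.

(αβ)(x) = α(β(x)). Computing each image: α(β(A)) = α(F) = E, α(β(B)) = α(A) = H, α(β(C)) = α(G) = A, α(β(D)) = α(E) = F, α(β(E)) = α(B) = C, α(β(F)) = α(D) = G, α(β(G)) = α(H) = B, α(β(H)) = α(C) = I, α(β(I)) = α(I) = D.
Hence αβ = [E H A F C G B I D].

E H A F C G B I D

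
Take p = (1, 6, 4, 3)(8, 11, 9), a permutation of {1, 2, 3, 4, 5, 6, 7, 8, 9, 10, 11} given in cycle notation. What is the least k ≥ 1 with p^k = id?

12

The disjoint cycles have lengths 4, 3, 1, 1, 1, 1.
The order is lcm(4, 3) = 12.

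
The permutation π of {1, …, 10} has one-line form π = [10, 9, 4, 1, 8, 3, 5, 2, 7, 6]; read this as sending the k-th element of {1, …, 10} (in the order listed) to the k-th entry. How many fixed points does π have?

No element satisfies π(x) = x, so there are 0 fixed points.

0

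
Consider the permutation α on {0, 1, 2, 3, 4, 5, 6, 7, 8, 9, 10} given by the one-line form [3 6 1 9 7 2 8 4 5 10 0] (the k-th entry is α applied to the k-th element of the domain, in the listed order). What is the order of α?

The disjoint-cycle form of α has cycle lengths 5, 4, 2.
The order of α is the least common multiple of its cycle lengths: lcm(5, 4, 2) = 20.

20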